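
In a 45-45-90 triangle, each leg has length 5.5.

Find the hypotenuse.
In a 45-45-90 triangle the sides are in ratio 1 : 1 : √2, so hypotenuse = leg·√2.
Hypotenuse = 5.5·√2 ≈ 5.5·1.41421 ≈ 7.77817

Hypotenuse = 5.5√2 = 7.778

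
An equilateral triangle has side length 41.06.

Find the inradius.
r = Area/s with s the semi-perimeter.
Area = (√3/4)·41.06² = (√3/4)·1685.9236 ≈ 0.433013·1685.9236 ≈ 730.026
s = 3·41.06/2 = 61.59
r ≈ 730.026/61.59 ≈ 11.853
(Equivalently r = side/(2√3) = 41.06/3.4641 ≈ 11.853.)

r = 11.85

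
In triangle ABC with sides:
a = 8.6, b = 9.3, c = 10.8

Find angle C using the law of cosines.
c² = a² + b² − 2ab·cos(C)  ⇒  cos(C) = (a² + b² − c²)/(2ab)
cos(C) = (8.6² + 9.3² − 10.8²)/(2·8.6·9.3) = (73.96 + 86.49 − 116.64)/159.96 = 43.81/159.96 ≈ 0.273881
C = arccos(0.273881) ≈ 74.1047°

C = 74.1°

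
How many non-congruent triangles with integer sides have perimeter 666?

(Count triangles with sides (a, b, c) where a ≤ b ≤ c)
Let a ≤ b ≤ c with a + b + c = 666. The only binding inequality is a + b > c, i.e. 666 − c > c, so c < 666/2; and c ≥ 666/3 since c is the largest side.
So 222 ≤ c ≤ 332. For each c, b runs from ⌈(666 − c)/2⌉ up to c (then a = 666 − b − c satisfies 1 ≤ a ≤ b automatically), giving c − ⌈(666 − c)/2⌉ + 1 choices.
Summing over c: 1 + 2 + 4 + 5 + … + 164 + 166  (111 terms, c = 222, …, 332) = 9241
Check (closed form: nearest integer to p²/48 for even p, (p+3)²/48 for odd p): 666²/48 = 443556/48 ≈ 9240.75 → 9241

9241 triangles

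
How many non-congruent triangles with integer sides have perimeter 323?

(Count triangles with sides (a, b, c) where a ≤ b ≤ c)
Let a ≤ b ≤ c with a + b + c = 323. The only binding inequality is a + b > c, i.e. 323 − c > c, so c < 323/2; and c ≥ 323/3 since c is the largest side.
So 108 ≤ c ≤ 161. For each c, b runs from ⌈(323 − c)/2⌉ up to c (then a = 323 − b − c satisfies 1 ≤ a ≤ b automatically), giving c − ⌈(323 − c)/2⌉ + 1 choices.
Summing over c: 1 + 3 + 4 + 6 + … + 79 + 81  (54 terms, c = 108, …, 161) = 2214
Check (closed form: nearest integer to p²/48 for even p, (p+3)²/48 for odd p): (323+3)²/48 = 326²/48 = 106276/48 ≈ 2214.08 → 2214

2214 triangles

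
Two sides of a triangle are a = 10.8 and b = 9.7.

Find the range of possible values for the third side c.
Triangle inequality: |a − b| < c < a + b
|a − b| = |10.8 − 9.7| = 1.1
a + b = 10.8 + 9.7 = 20.5

1.1 < c < 20.5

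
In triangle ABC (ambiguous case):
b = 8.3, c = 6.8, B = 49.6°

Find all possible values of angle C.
b/sin(B) = c/sin(C)  ⇒  sin(C) = c·sin(B)/b = 6.8·sin(49.6°)/8.3
sin(49.6°) ≈ 0.761538
sin(C) ≈ 6.8·0.761538/8.3 ≈ 5.17846/8.3 ≈ 0.623911
Candidate 1: C₁ = arcsin(0.623911) ≈ 38.6023°  →  A = 180° − 49.6° − 38.6023° ≈ 91.7977° > 0, valid
Candidate 2: C₂ = 180° − C₁ ≈ 141.398°  →  A = 180° − 49.6° − 141.398° ≈ -10.9977° ≤ 0, not a valid triangle

C = 38.6° (one solution)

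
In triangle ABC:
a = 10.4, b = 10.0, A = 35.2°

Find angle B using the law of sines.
a/sin(A) = b/sin(B)  ⇒  sin(B) = b·sin(A)/a = 10.0·sin(35.2°)/10.4
sin(35.2°) ≈ 0.576432
sin(B) ≈ 10.0·0.576432/10.4 ≈ 5.76432/10.4 ≈ 0.554262
B = arcsin(0.554262) ≈ 33.6599°
(Since b ≤ a we need B ≤ A, so the obtuse alternative 180° − 33.6599° ≈ 146.34° is rejected.)

B = 33.66°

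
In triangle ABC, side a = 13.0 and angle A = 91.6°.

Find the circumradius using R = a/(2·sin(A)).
R = a/(2·sin(A)) = 13.0/(2·sin(91.6°))
sin(91.6°) ≈ 0.99961
R ≈ 13.0/(2·0.99961) = 13.0/1.99922 ≈ 6.50254

R = 6.503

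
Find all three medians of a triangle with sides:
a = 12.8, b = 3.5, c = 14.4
Median formula: m_a = ½√(2b² + 2c² − a²) (and cyclically). a² = 163.84, b² = 12.25, c² = 207.36.
m_a = ½√(2·12.25 + 2·207.36 − 163.84) = ½√275.38 ≈ ½·16.5946 ≈ 8.29729
m_b = ½√(2·163.84 + 2·207.36 − 12.25) = ½√730.15 ≈ ½·27.0213 ≈ 13.5106
m_c = ½√(2·163.84 + 2·12.25 − 207.36) = ½√144.82 ≈ ½·12.0341 ≈ 6.01706

m_a = 8.297, m_b = 13.51, m_c = 6.017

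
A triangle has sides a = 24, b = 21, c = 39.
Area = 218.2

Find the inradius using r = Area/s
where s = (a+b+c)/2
s = (24 + 21 + 39)/2 = 84/2 = 42
r = Area/s = 218.2/42 ≈ 5.19524

r = 5.195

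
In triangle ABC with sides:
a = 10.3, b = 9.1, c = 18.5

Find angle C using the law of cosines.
c² = a² + b² − 2ab·cos(C)  ⇒  cos(C) = (a² + b² − c²)/(2ab)
cos(C) = (10.3² + 9.1² − 18.5²)/(2·10.3·9.1) = (106.09 + 82.81 − 342.25)/187.46 = -153.35/187.46 ≈ -0.818041
C = arccos(-0.818041) ≈ 144.889°

C = 144.9°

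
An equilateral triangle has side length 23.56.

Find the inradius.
r = Area/s with s the semi-perimeter.
Area = (√3/4)·23.56² = (√3/4)·555.0736 ≈ 0.433013·555.0736 ≈ 240.354
s = 3·23.56/2 = 35.34
r ≈ 240.354/35.34 ≈ 6.80119
(Equivalently r = side/(2√3) = 23.56/3.4641 ≈ 6.80119.)

r = 6.801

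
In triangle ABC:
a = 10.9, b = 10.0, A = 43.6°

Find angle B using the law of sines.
a/sin(A) = b/sin(B)  ⇒  sin(B) = b·sin(A)/a = 10.0·sin(43.6°)/10.9
sin(43.6°) ≈ 0.68962
sin(B) ≈ 10.0·0.68962/10.9 ≈ 6.8962/10.9 ≈ 0.632678
B = arcsin(0.632678) ≈ 39.248°
(Since b ≤ a we need B ≤ A, so the obtuse alternative 180° − 39.248° ≈ 140.752° is rejected.)

B = 39.25°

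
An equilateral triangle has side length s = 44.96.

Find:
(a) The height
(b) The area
(a) The height splits the triangle into two 30-60-90 halves: h = s·√3/2 = 44.96·1.73205/2 ≈ 77.873/2 ≈ 38.9365
(b) Area = (√3/4)·s² = (√3/4)·44.96² = (√3/4)·2021.4016 ≈ 0.433013·2021.4016 ≈ 875.293

Height = 38.94, Area = 875.3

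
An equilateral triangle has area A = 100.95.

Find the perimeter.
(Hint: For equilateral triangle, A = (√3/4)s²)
A = (√3/4)s²  ⇒  s² = 4A/√3 = 4·100.95/√3 = 403.8/1.73205 ≈ 233.134
s ≈ √233.134 ≈ 15.2687
Perimeter = 3s ≈ 3·15.2687 ≈ 45.8062

Perimeter = 45.81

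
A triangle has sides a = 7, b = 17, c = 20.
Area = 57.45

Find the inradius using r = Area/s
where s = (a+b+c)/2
s = (7 + 17 + 20)/2 = 44/2 = 22
r = Area/s = 57.45/22 ≈ 2.61136

r = 2.611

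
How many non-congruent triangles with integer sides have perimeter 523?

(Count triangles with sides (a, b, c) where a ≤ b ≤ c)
Let a ≤ b ≤ c with a + b + c = 523. The only binding inequality is a + b > c, i.e. 523 − c > c, so c < 523/2; and c ≥ 523/3 since c is the largest side.
So 175 ≤ c ≤ 261. For each c, b runs from ⌈(523 − c)/2⌉ up to c (then a = 523 − b − c satisfies 1 ≤ a ≤ b automatically), giving c − ⌈(523 − c)/2⌉ + 1 choices.
Summing over c: 2 + 3 + 5 + 6 + … + 129 + 131  (87 terms, c = 175, …, 261) = 5764
Check (closed form: nearest integer to p²/48 for even p, (p+3)²/48 for odd p): (523+3)²/48 = 526²/48 = 276676/48 ≈ 5764.08 → 5764

5764 triangles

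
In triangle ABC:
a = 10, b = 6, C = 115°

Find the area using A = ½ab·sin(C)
A = ½·a·b·sin(C) = ½·10·6·sin(115°)
sin(115°) ≈ 0.906308
A ≈ ½·60·0.906308 = 30·0.906308 ≈ 27.1892

Area = 27.19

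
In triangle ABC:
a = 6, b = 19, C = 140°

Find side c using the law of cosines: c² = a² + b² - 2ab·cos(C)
c² = 6² + 19² − 2·6·19·cos(140°)
cos(140°) ≈ -0.766044
c² ≈ 36 + 361 − 228·(-0.766044) ≈ 397 + 174.658 ≈ 571.658
c ≈ √571.658 ≈ 23.9094

c = 23.91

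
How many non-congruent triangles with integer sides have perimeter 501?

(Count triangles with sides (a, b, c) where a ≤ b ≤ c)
Let a ≤ b ≤ c with a + b + c = 501. The only binding inequality is a + b > c, i.e. 501 − c > c, so c < 501/2; and c ≥ 501/3 since c is the largest side.
So 167 ≤ c ≤ 250. For each c, b runs from ⌈(501 − c)/2⌉ up to c (then a = 501 − b − c satisfies 1 ≤ a ≤ b automatically), giving c − ⌈(501 − c)/2⌉ + 1 choices.
Summing over c: 1 + 2 + 4 + 5 + … + 124 + 125  (84 terms, c = 167, …, 250) = 5292
Check (closed form: nearest integer to p²/48 for even p, (p+3)²/48 for odd p): (501+3)²/48 = 504²/48 = 254016/48 ≈ 5292.00 → 5292

5292 triangles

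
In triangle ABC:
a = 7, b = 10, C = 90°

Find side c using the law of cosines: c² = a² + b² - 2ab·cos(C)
c² = 7² + 10² − 2·7·10·cos(90°)
cos(90°) ≈ 0
c² ≈ 49 + 100 − 140·(0) ≈ 149 − 0 ≈ 149
c ≈ √149 ≈ 12.2066

c = 12.21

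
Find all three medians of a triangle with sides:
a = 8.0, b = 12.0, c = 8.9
Median formula: m_a = ½√(2b² + 2c² − a²) (and cyclically). a² = 64, b² = 144, c² = 79.21.
m_a = ½√(2·144 + 2·79.21 − 64) = ½√382.42 ≈ ½·19.5556 ≈ 9.77778
m_b = ½√(2·64 + 2·79.21 − 144) = ½√142.42 ≈ ½·11.934 ≈ 5.96699
m_c = ½√(2·64 + 2·144 − 79.21) = ½√336.79 ≈ ½·18.3518 ≈ 9.17592

m_a = 9.778, m_b = 5.967, m_c = 9.176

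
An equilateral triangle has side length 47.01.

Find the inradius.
r = Area/s with s the semi-perimeter.
Area = (√3/4)·47.01² = (√3/4)·2209.9401 ≈ 0.433013·2209.9401 ≈ 956.932
s = 3·47.01/2 = 70.515
r ≈ 956.932/70.515 ≈ 13.5706
(Equivalently r = side/(2√3) = 47.01/3.4641 ≈ 13.5706.)

r = 13.57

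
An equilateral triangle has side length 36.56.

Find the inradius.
r = Area/s with s the semi-perimeter.
Area = (√3/4)·36.56² = (√3/4)·1336.6336 ≈ 0.433013·1336.6336 ≈ 578.779
s = 3·36.56/2 = 54.84
r ≈ 578.779/54.84 ≈ 10.554
(Equivalently r = side/(2√3) = 36.56/3.4641 ≈ 10.554.)

r = 10.55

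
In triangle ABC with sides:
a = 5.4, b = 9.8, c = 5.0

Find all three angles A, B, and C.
Law of cosines for each angle (a² = 29.16, b² = 96.04, c² = 25):
cos(A) = (b² + c² − a²)/(2bc) = (96.04 + 25 − 29.16)/(2·9.8·5.0) = 91.88/98 ≈ 0.937551  ⇒  A ≈ 20.3557°
cos(B) = (a² + c² − b²)/(2ac) = (29.16 + 25 − 96.04)/(2·5.4·5.0) = -41.88/54 ≈ -0.775556  ⇒  B ≈ 140.855°
cos(C) = (a² + b² − c²)/(2ab) = (29.16 + 96.04 − 25)/(2·5.4·9.8) = 100.2/105.84 ≈ 0.946712  ⇒  C ≈ 18.7888°
Check: A + B + C ≈ 180°

A = 20.36°, B = 140.9°, C = 18.79°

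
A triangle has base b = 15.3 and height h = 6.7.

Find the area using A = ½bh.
A = ½·b·h = ½·15.3·6.7 = ½·102.51 = 51.255

Area = 51.255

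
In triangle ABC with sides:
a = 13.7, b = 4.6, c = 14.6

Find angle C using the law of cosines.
c² = a² + b² − 2ab·cos(C)  ⇒  cos(C) = (a² + b² − c²)/(2ab)
cos(C) = (13.7² + 4.6² − 14.6²)/(2·13.7·4.6) = (187.69 + 21.16 − 213.16)/126.04 = -4.31/126.04 ≈ -0.0341955
C = arccos(-0.0341955) ≈ 91.9596°

C = 91.96°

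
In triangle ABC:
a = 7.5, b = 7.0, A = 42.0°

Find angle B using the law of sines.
a/sin(A) = b/sin(B)  ⇒  sin(B) = b·sin(A)/a = 7.0·sin(42.0°)/7.5
sin(42.0°) ≈ 0.669131
sin(B) ≈ 7.0·0.669131/7.5 ≈ 4.68391/7.5 ≈ 0.624522
B = arcsin(0.624522) ≈ 38.6471°
(Since b ≤ a we need B ≤ A, so the obtuse alternative 180° − 38.6471° ≈ 141.353° is rejected.)

B = 38.65°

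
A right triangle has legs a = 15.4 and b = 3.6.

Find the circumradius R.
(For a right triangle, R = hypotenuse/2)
Hypotenuse c = √(a² + b²) = √(237.16 + 12.96) = √250.12 ≈ 15.8152
R = c/2 ≈ 15.8152/2 ≈ 7.90759

R = 7.908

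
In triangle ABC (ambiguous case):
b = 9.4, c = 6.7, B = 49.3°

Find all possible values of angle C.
b/sin(B) = c/sin(C)  ⇒  sin(C) = c·sin(B)/b = 6.7·sin(49.3°)/9.4
sin(49.3°) ≈ 0.758134
sin(C) ≈ 6.7·0.758134/9.4 ≈ 5.0795/9.4 ≈ 0.540372
Candidate 1: C₁ = arcsin(0.540372) ≈ 32.709°  →  A = 180° − 49.3° − 32.709° ≈ 97.991° > 0, valid
Candidate 2: C₂ = 180° − C₁ ≈ 147.291°  →  A = 180° − 49.3° − 147.291° ≈ -16.591° ≤ 0, not a valid triangle

C = 32.71° (one solution)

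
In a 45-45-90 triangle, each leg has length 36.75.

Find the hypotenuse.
In a 45-45-90 triangle the sides are in ratio 1 : 1 : √2, so hypotenuse = leg·√2.
Hypotenuse = 36.75·√2 ≈ 36.75·1.41421 ≈ 51.9723

Hypotenuse = 36.75√2 = 51.97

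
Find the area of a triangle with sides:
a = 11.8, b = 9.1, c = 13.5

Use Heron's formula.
s = (11.8 + 9.1 + 13.5)/2 = 34.4/2 = 17.2
s − a = 5.4, s − b = 8.1, s − c = 3.7
s(s−a)(s−b)(s−c) = 17.2·5.4·8.1·3.7 ≈ 2783.61
Area = √2783.61 ≈ 52.76

Area = 52.76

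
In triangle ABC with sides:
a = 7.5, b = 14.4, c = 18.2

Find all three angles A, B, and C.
Law of cosines for each angle (a² = 56.25, b² = 207.36, c² = 331.24):
cos(A) = (b² + c² − a²)/(2bc) = (207.36 + 331.24 − 56.25)/(2·14.4·18.2) = 482.35/524.16 ≈ 0.920234  ⇒  A ≈ 23.0396°
cos(B) = (a² + c² − b²)/(2ac) = (56.25 + 331.24 − 207.36)/(2·7.5·18.2) = 180.13/273 ≈ 0.659817  ⇒  B ≈ 48.7141°
cos(C) = (a² + b² − c²)/(2ab) = (56.25 + 207.36 − 331.24)/(2·7.5·14.4) = -67.63/216 ≈ -0.313102  ⇒  C ≈ 108.246°
Check: A + B + C ≈ 180°

A = 23.04°, B = 48.71°, C = 108.2°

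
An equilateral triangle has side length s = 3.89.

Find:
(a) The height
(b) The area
(a) The height splits the triangle into two 30-60-90 halves: h = s·√3/2 = 3.89·1.73205/2 ≈ 6.73768/2 ≈ 3.36884
(b) Area = (√3/4)·s² = (√3/4)·3.89² = (√3/4)·15.1321 ≈ 0.433013·15.1321 ≈ 6.55239

Height = 3.369, Area = 6.552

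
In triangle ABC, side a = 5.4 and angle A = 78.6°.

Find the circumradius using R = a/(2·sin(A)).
R = a/(2·sin(A)) = 5.4/(2·sin(78.6°))
sin(78.6°) ≈ 0.980271
R ≈ 5.4/(2·0.980271) = 5.4/1.96054 ≈ 2.75434

R = 2.754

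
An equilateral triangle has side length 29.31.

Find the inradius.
r = Area/s with s the semi-perimeter.
Area = (√3/4)·29.31² = (√3/4)·859.0761 ≈ 0.433013·859.0761 ≈ 371.991
s = 3·29.31/2 = 43.965
r ≈ 371.991/43.965 ≈ 8.46107
(Equivalently r = side/(2√3) = 29.31/3.4641 ≈ 8.46107.)

r = 8.461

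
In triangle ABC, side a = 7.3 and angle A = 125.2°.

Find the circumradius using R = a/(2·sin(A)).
R = a/(2·sin(A)) = 7.3/(2·sin(125.2°))
sin(125.2°) ≈ 0.817145
R ≈ 7.3/(2·0.817145) = 7.3/1.63429 ≈ 4.46677

R = 4.467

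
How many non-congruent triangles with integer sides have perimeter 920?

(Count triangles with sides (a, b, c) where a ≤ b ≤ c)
Let a ≤ b ≤ c with a + b + c = 920. The only binding inequality is a + b > c, i.e. 920 − c > c, so c < 920/2; and c ≥ 920/3 since c is the largest side.
So 307 ≤ c ≤ 459. For each c, b runs from ⌈(920 − c)/2⌉ up to c (then a = 920 − b − c satisfies 1 ≤ a ≤ b automatically), giving c − ⌈(920 − c)/2⌉ + 1 choices.
Summing over c: 1 + 3 + 4 + 6 + … + 228 + 229  (153 terms, c = 307, …, 459) = 17633
Check (closed form: nearest integer to p²/48 for even p, (p+3)²/48 for odd p): 920²/48 = 846400/48 ≈ 17633.33 → 17633

17633 triangles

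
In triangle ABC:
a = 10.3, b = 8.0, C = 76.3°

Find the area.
Two sides and the included angle (SAS): A = ½·a·b·sin(C) = ½·10.3·8.0·sin(76.3°)
sin(76.3°) ≈ 0.971549
A ≈ ½·82.4·0.971549 = 41.2·0.971549 ≈ 40.0278

Area = 40.03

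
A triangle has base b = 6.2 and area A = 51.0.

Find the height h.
A = ½·b·h  ⇒  h = 2A/b = 2·51.0/6.2 = 102/6.2 ≈ 16.4516

h = 16.45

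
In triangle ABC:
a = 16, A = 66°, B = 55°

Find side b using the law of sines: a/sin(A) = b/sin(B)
a/sin(A) = b/sin(B)  ⇒  b = a·sin(B)/sin(A) = 16·sin(55°)/sin(66°)
sin(55°) ≈ 0.819152, sin(66°) ≈ 0.913545
b ≈ 16·0.819152/0.913545 ≈ 13.1064/0.913545 ≈ 14.3468

b = 14.35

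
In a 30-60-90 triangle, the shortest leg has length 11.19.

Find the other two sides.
In a 30-60-90 triangle the sides are in ratio 1 : √3 : 2 (short leg : long leg : hypotenuse).
Long leg = 11.19·√3 ≈ 11.19·1.73205 ≈ 19.3816
Hypotenuse = 2·11.19 = 22.38

Long leg = 11.19√3 = 19.38, Hypotenuse = 22.38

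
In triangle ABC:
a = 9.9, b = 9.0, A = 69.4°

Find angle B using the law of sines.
a/sin(A) = b/sin(B)  ⇒  sin(B) = b·sin(A)/a = 9.0·sin(69.4°)/9.9
sin(69.4°) ≈ 0.93606
sin(B) ≈ 9.0·0.93606/9.9 ≈ 8.42454/9.9 ≈ 0.850963
B = arcsin(0.850963) ≈ 58.3166°
(Since b ≤ a we need B ≤ A, so the obtuse alternative 180° − 58.3166° ≈ 121.683° is rejected.)

B = 58.32°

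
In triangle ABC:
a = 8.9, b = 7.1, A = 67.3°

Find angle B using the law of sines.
a/sin(A) = b/sin(B)  ⇒  sin(B) = b·sin(A)/a = 7.1·sin(67.3°)/8.9
sin(67.3°) ≈ 0.922538
sin(B) ≈ 7.1·0.922538/8.9 ≈ 6.55002/8.9 ≈ 0.735957
B = arcsin(0.735957) ≈ 47.3882°
(Since b ≤ a we need B ≤ A, so the obtuse alternative 180° − 47.3882° ≈ 132.612° is rejected.)

B = 47.39°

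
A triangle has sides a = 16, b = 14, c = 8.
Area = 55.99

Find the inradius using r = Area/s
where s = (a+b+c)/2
s = (16 + 14 + 8)/2 = 38/2 = 19
r = Area/s = 55.99/19 ≈ 2.94684

r = 2.947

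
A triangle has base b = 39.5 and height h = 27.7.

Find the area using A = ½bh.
A = ½·b·h = ½·39.5·27.7 = ½·1094.15 = 547.075

Area = 547.075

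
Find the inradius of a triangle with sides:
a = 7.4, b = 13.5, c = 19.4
r = Area/s where s is the semi-perimeter.
s = (7.4 + 13.5 + 19.4)/2 = 40.3/2 = 20.15
Area = √(s(s−a)(s−b)(s−c)) = √(20.15·12.75·6.65·0.75) ≈ √1281.35 ≈ 35.796
r ≈ 35.796/20.15 ≈ 1.77647

r = 1.776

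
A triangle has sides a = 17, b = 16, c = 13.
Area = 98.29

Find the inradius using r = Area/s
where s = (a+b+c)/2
s = (17 + 16 + 13)/2 = 46/2 = 23
r = Area/s = 98.29/23 ≈ 4.27348

r = 4.273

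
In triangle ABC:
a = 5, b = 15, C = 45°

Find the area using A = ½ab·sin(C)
A = ½·a·b·sin(C) = ½·5·15·sin(45°)
sin(45°) ≈ 0.707107
A ≈ ½·75·0.707107 = 37.5·0.707107 ≈ 26.5165

Area = 26.52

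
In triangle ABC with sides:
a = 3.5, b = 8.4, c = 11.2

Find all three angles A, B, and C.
Law of cosines for each angle (a² = 12.25, b² = 70.56, c² = 125.44):
cos(A) = (b² + c² − a²)/(2bc) = (70.56 + 125.44 − 12.25)/(2·8.4·11.2) = 183.75/188.16 ≈ 0.976562  ⇒  A ≈ 12.4293°
cos(B) = (a² + c² − b²)/(2ac) = (12.25 + 125.44 − 70.56)/(2·3.5·11.2) = 67.13/78.4 ≈ 0.85625  ⇒  B ≈ 31.1019°
cos(C) = (a² + b² − c²)/(2ab) = (12.25 + 70.56 − 125.44)/(2·3.5·8.4) = -42.63/58.8 ≈ -0.725  ⇒  C ≈ 136.469°
Check: A + B + C ≈ 180°

A = 12.43°, B = 31.1°, C = 136.5°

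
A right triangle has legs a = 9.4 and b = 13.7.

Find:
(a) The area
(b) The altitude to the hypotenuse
(a) The legs are perpendicular, so Area = ½·a·b = ½·9.4·13.7 = ½·128.78 = 64.39
(b) Hypotenuse c = √(a² + b²) = √(88.36 + 187.69) = √276.05 ≈ 16.6148
    Area = ½·c·h_c  ⇒  h_c = 2·Area/c = 128.78/16.6148 ≈ 7.75094

Area = 64.39, h_c = 7.751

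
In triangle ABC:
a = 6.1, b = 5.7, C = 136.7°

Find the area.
Two sides and the included angle (SAS): A = ½·a·b·sin(C) = ½·6.1·5.7·sin(136.7°)
sin(136.7°) ≈ 0.685818
A ≈ ½·34.77·0.685818 = 17.385·0.685818 ≈ 11.923

Area = 11.92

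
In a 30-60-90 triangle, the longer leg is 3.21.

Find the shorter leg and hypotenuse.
In a 30-60-90 triangle the sides are in ratio 1 : √3 : 2, so short leg = long leg/√3 and hypotenuse = 2·(short leg).
Short leg = 3.21/√3 ≈ 3.21/1.73205 ≈ 1.85329
Hypotenuse = 2·1.85329 ≈ 3.70659

Short leg = 1.853, Hypotenuse = 3.707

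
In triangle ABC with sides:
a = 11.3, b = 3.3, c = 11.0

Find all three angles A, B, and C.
Law of cosines for each angle (a² = 127.69, b² = 10.89, c² = 121):
cos(A) = (b² + c² − a²)/(2bc) = (10.89 + 121 − 127.69)/(2·3.3·11.0) = 4.2/72.6 ≈ 0.0578512  ⇒  A ≈ 86.6835°
cos(B) = (a² + c² − b²)/(2ac) = (127.69 + 121 − 10.89)/(2·11.3·11.0) = 237.8/248.6 ≈ 0.956557  ⇒  B ≈ 16.9506°
cos(C) = (a² + b² − c²)/(2ab) = (127.69 + 10.89 − 121)/(2·11.3·3.3) = 17.58/74.58 ≈ 0.23572  ⇒  C ≈ 76.3659°
Check: A + B + C ≈ 180°

A = 86.68°, B = 16.95°, C = 76.37°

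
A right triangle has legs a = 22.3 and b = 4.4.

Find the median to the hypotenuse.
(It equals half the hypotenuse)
Hypotenuse c = √(a² + b²) = √(497.29 + 19.36) = √516.65 ≈ 22.7299
Median to hypotenuse = c/2 ≈ 22.7299/2 ≈ 11.365

Median = 11.36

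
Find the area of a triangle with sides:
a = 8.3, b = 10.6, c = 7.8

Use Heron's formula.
s = (8.3 + 10.6 + 7.8)/2 = 26.7/2 = 13.35
s − a = 5.05, s − b = 2.75, s − c = 5.55
s(s−a)(s−b)(s−c) = 13.35·5.05·2.75·5.55 ≈ 1028.96
Area = √1028.96 ≈ 32.0774

Area = 32.08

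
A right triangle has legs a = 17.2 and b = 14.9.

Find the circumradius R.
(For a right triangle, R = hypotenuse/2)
Hypotenuse c = √(a² + b²) = √(295.84 + 222.01) = √517.85 ≈ 22.7563
R = c/2 ≈ 22.7563/2 ≈ 11.3782

R = 11.38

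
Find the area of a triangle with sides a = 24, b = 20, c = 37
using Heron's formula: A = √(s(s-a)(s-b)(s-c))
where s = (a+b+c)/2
s = (24 + 20 + 37)/2 = 81/2 = 40.5
s − a = 16.5, s − b = 20.5, s − c = 3.5
s(s−a)(s−b)(s−c) = 40.5·16.5·20.5·3.5 = 47946.9375
Area = √47946.9375 ≈ 218.968

s = 40.5, Area = 219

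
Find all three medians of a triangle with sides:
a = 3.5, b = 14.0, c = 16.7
Median formula: m_a = ½√(2b² + 2c² − a²) (and cyclically). a² = 12.25, b² = 196, c² = 278.89.
m_a = ½√(2·196 + 2·278.89 − 12.25) = ½√937.53 ≈ ½·30.6191 ≈ 15.3096
m_b = ½√(2·12.25 + 2·278.89 − 196) = ½√386.28 ≈ ½·19.654 ≈ 9.827
m_c = ½√(2·12.25 + 2·196 − 278.89) = ½√137.61 ≈ ½·11.7307 ≈ 5.86536

m_a = 15.31, m_b = 9.827, m_c = 5.865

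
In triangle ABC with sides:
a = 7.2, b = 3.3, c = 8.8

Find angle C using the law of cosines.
c² = a² + b² − 2ab·cos(C)  ⇒  cos(C) = (a² + b² − c²)/(2ab)
cos(C) = (7.2² + 3.3² − 8.8²)/(2·7.2·3.3) = (51.84 + 10.89 − 77.44)/47.52 = -14.71/47.52 ≈ -0.309554
C = arccos(-0.309554) ≈ 108.032°

C = 108°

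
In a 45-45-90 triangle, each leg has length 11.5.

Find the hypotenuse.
In a 45-45-90 triangle the sides are in ratio 1 : 1 : √2, so hypotenuse = leg·√2.
Hypotenuse = 11.5·√2 ≈ 11.5·1.41421 ≈ 16.2635

Hypotenuse = 11.5√2 = 16.26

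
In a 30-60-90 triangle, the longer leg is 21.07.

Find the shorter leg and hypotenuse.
In a 30-60-90 triangle the sides are in ratio 1 : √3 : 2, so short leg = long leg/√3 and hypotenuse = 2·(short leg).
Short leg = 21.07/√3 ≈ 21.07/1.73205 ≈ 12.1648
Hypotenuse = 2·12.1648 ≈ 24.3295

Short leg = 12.16, Hypotenuse = 24.33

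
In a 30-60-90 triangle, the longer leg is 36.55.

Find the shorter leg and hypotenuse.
In a 30-60-90 triangle the sides are in ratio 1 : √3 : 2, so short leg = long leg/√3 and hypotenuse = 2·(short leg).
Short leg = 36.55/√3 ≈ 36.55/1.73205 ≈ 21.1022
Hypotenuse = 2·21.1022 ≈ 42.2043

Short leg = 21.1, Hypotenuse = 42.2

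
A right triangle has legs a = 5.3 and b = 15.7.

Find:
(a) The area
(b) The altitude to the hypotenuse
(a) The legs are perpendicular, so Area = ½·a·b = ½·5.3·15.7 = ½·83.21 = 41.605
(b) Hypotenuse c = √(a² + b²) = √(28.09 + 246.49) = √274.58 ≈ 16.5705
    Area = ½·c·h_c  ⇒  h_c = 2·Area/c = 83.21/16.5705 ≈ 5.02159

Area = 41.605, h_c = 5.022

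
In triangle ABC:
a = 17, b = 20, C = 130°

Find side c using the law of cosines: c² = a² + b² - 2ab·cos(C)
c² = 17² + 20² − 2·17·20·cos(130°)
cos(130°) ≈ -0.642788
c² ≈ 289 + 400 − 680·(-0.642788) ≈ 689 + 437.096 ≈ 1126.1
c ≈ √1126.1 ≈ 33.5573

c = 33.56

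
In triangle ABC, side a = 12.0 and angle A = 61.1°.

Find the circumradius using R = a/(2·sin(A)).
R = a/(2·sin(A)) = 12.0/(2·sin(61.1°))
sin(61.1°) ≈ 0.875465
R ≈ 12.0/(2·0.875465) = 12.0/1.75093 ≈ 6.8535

R = 6.854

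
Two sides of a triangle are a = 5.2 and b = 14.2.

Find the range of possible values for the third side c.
Triangle inequality: |a − b| < c < a + b
|a − b| = |5.2 − 14.2| = 9
a + b = 5.2 + 14.2 = 19.4

9 < c < 19.4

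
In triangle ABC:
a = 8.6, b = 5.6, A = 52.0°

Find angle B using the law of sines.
a/sin(A) = b/sin(B)  ⇒  sin(B) = b·sin(A)/a = 5.6·sin(52.0°)/8.6
sin(52.0°) ≈ 0.788011
sin(B) ≈ 5.6·0.788011/8.6 ≈ 4.41286/8.6 ≈ 0.513123
B = arcsin(0.513123) ≈ 30.8721°
(Since b ≤ a we need B ≤ A, so the obtuse alternative 180° − 30.8721° ≈ 149.128° is rejected.)

B = 30.87°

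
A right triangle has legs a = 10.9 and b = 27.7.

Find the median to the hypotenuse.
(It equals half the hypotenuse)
Hypotenuse c = √(a² + b²) = √(118.81 + 767.29) = √886.1 ≈ 29.7674
Median to hypotenuse = c/2 ≈ 29.7674/2 ≈ 14.8837

Median = 14.88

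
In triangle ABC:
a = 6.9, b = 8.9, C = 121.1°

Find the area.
Two sides and the included angle (SAS): A = ½·a·b·sin(C) = ½·6.9·8.9·sin(121.1°)
sin(121.1°) ≈ 0.856267
A ≈ ½·61.41·0.856267 = 30.705·0.856267 ≈ 26.2917

Area = 26.29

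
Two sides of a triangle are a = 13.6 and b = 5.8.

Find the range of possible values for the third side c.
Triangle inequality: |a − b| < c < a + b
|a − b| = |13.6 − 5.8| = 7.8
a + b = 13.6 + 5.8 = 19.4

7.8 < c < 19.4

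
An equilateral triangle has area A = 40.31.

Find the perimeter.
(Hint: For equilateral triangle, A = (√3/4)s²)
A = (√3/4)s²  ⇒  s² = 4A/√3 = 4·40.31/√3 = 161.24/1.73205 ≈ 93.092
s ≈ √93.092 ≈ 9.64842
Perimeter = 3s ≈ 3·9.64842 ≈ 28.9453

Perimeter = 28.95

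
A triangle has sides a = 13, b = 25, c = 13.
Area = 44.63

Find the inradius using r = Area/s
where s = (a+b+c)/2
s = (13 + 25 + 13)/2 = 51/2 = 25.5
r = Area/s = 44.63/25.5 ≈ 1.7502

r = 1.75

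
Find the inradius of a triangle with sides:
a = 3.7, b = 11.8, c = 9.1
r = Area/s where s is the semi-perimeter.
s = (3.7 + 11.8 + 9.1)/2 = 24.6/2 = 12.3
Area = √(s(s−a)(s−b)(s−c)) = √(12.3·8.6·0.5·3.2) ≈ √169.248 ≈ 13.0095
r ≈ 13.0095/12.3 ≈ 1.05769

r = 1.058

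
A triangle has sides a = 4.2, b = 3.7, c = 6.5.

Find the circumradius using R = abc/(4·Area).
First find the area with Heron's formula.
s = (4.2 + 3.7 + 6.5)/2 = 7.2
Area = √(s(s−a)(s−b)(s−c)) = √(7.2·3·3.5·0.7) ≈ √52.92 ≈ 7.27461
abc = 4.2·3.7·6.5 = 101.01
R = abc/(4·Area) ≈ 101.01/(4·7.27461) = 101.01/29.0985 ≈ 3.47132

R = 3.471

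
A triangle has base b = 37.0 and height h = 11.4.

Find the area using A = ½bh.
A = ½·b·h = ½·37.0·11.4 = ½·421.8 = 210.9

Area = 210.9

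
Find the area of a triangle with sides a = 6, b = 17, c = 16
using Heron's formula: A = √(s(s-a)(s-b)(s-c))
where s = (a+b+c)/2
s = (6 + 17 + 16)/2 = 39/2 = 19.5
s − a = 13.5, s − b = 2.5, s − c = 3.5
s(s−a)(s−b)(s−c) = 19.5·13.5·2.5·3.5 = 2303.4375
Area = √2303.4375 ≈ 47.9941

s = 19.5, Area = 47.99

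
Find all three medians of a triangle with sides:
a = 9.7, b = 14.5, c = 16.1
Median formula: m_a = ½√(2b² + 2c² − a²) (and cyclically). a² = 94.09, b² = 210.25, c² = 259.21.
m_a = ½√(2·210.25 + 2·259.21 − 94.09) = ½√844.83 ≈ ½·29.066 ≈ 14.533
m_b = ½√(2·94.09 + 2·259.21 − 210.25) = ½√496.35 ≈ ½·22.2789 ≈ 11.1395
m_c = ½√(2·94.09 + 2·210.25 − 259.21) = ½√349.47 ≈ ½·18.6941 ≈ 9.34706

m_a = 14.53, m_b = 11.14, m_c = 9.347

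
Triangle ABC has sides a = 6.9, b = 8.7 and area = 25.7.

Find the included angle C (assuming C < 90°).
Area = ½·a·b·sin(C)  ⇒  sin(C) = 2·Area/(a·b) = 2·25.7/(6.9·8.7) = 51.4/60.03 ≈ 0.856239
C = arcsin(0.856239) ≈ 58.8968° (taking the acute solution since C < 90°)

C = 58.9°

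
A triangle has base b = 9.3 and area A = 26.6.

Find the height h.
A = ½·b·h  ⇒  h = 2A/b = 2·26.6/9.3 = 53.2/9.3 ≈ 5.72043

h = 5.72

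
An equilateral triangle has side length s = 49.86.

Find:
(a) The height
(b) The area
(a) The height splits the triangle into two 30-60-90 halves: h = s·√3/2 = 49.86·1.73205/2 ≈ 86.3601/2 ≈ 43.18
(b) Area = (√3/4)·s² = (√3/4)·49.86² = (√3/4)·2486.0196 ≈ 0.433013·2486.0196 ≈ 1076.48

Height = 43.18, Area = 1076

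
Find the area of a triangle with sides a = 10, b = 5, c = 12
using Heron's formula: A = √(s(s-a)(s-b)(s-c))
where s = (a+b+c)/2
s = (10 + 5 + 12)/2 = 27/2 = 13.5
s − a = 3.5, s − b = 8.5, s − c = 1.5
s(s−a)(s−b)(s−c) = 13.5·3.5·8.5·1.5 = 602.4375
Area = √602.4375 ≈ 24.5446

s = 13.5, Area = 24.54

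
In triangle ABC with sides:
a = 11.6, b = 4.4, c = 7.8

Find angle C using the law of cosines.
c² = a² + b² − 2ab·cos(C)  ⇒  cos(C) = (a² + b² − c²)/(2ab)
cos(C) = (11.6² + 4.4² − 7.8²)/(2·11.6·4.4) = (134.56 + 19.36 − 60.84)/102.08 = 93.08/102.08 ≈ 0.911834
C = arccos(0.911834) ≈ 24.24°

C = 24.24°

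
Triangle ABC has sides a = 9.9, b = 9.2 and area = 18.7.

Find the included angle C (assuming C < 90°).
Area = ½·a·b·sin(C)  ⇒  sin(C) = 2·Area/(a·b) = 2·18.7/(9.9·9.2) = 37.4/91.08 ≈ 0.410628
C = arcsin(0.410628) ≈ 24.2443° (taking the acute solution since C < 90°)

C = 24.24°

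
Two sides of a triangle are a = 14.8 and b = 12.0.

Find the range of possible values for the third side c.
Triangle inequality: |a − b| < c < a + b
|a − b| = |14.8 − 12.0| = 2.8
a + b = 14.8 + 12.0 = 26.8

2.8 < c < 26.8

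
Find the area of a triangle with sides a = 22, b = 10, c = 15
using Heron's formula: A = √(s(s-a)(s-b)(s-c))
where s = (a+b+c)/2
s = (22 + 10 + 15)/2 = 47/2 = 23.5
s − a = 1.5, s − b = 13.5, s − c = 8.5
s(s−a)(s−b)(s−c) = 23.5·1.5·13.5·8.5 = 4044.9375
Area = √4044.9375 ≈ 63.5998

s = 23.5, Area = 63.6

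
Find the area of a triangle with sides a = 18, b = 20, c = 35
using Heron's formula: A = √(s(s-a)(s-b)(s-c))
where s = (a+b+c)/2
s = (18 + 20 + 35)/2 = 73/2 = 36.5
s − a = 18.5, s − b = 16.5, s − c = 1.5
s(s−a)(s−b)(s−c) = 36.5·18.5·16.5·1.5 = 16712.4375
Area = √16712.4375 ≈ 129.277

s = 36.5, Area = 129.3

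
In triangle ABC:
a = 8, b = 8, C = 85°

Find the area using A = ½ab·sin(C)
A = ½·a·b·sin(C) = ½·8·8·sin(85°)
sin(85°) ≈ 0.996195
A ≈ ½·64·0.996195 = 32·0.996195 ≈ 31.8782

Area = 31.88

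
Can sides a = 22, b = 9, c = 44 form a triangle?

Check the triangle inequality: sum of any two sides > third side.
a + b vs c: 22 + 9 = 31 ≤ 44  ✗
a + c vs b: 22 + 44 = 66 > 9  ✓
b + c vs a: 9 + 44 = 53 > 22  ✓

No: 22 + 9 = 31 is not > 44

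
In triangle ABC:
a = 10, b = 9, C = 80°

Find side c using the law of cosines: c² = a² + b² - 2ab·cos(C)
c² = 10² + 9² − 2·10·9·cos(80°)
cos(80°) ≈ 0.173648
c² ≈ 100 + 81 − 180·(0.173648) ≈ 181 − 31.2567 ≈ 149.743
c ≈ √149.743 ≈ 12.237

c = 12.24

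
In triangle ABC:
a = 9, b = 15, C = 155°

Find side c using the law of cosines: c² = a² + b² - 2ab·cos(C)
c² = 9² + 15² − 2·9·15·cos(155°)
cos(155°) ≈ -0.906308
c² ≈ 81 + 225 − 270·(-0.906308) ≈ 306 + 244.703 ≈ 550.703
c ≈ √550.703 ≈ 23.4671

c = 23.47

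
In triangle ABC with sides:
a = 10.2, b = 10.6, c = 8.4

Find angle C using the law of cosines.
c² = a² + b² − 2ab·cos(C)  ⇒  cos(C) = (a² + b² − c²)/(2ab)
cos(C) = (10.2² + 10.6² − 8.4²)/(2·10.2·10.6) = (104.04 + 112.36 − 70.56)/216.24 = 145.84/216.24 ≈ 0.674436
C = arccos(0.674436) ≈ 47.5896°

C = 47.59°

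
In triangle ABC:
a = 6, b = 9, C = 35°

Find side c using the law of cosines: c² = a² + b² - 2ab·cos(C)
c² = 6² + 9² − 2·6·9·cos(35°)
cos(35°) ≈ 0.819152
c² ≈ 36 + 81 − 108·(0.819152) ≈ 117 − 88.4684 ≈ 28.5316
c ≈ √28.5316 ≈ 5.3415

c = 5.341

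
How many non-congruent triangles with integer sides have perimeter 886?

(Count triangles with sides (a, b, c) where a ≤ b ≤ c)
Let a ≤ b ≤ c with a + b + c = 886. The only binding inequality is a + b > c, i.e. 886 − c > c, so c < 886/2; and c ≥ 886/3 since c is the largest side.
So 296 ≤ c ≤ 442. For each c, b runs from ⌈(886 − c)/2⌉ up to c (then a = 886 − b − c satisfies 1 ≤ a ≤ b automatically), giving c − ⌈(886 − c)/2⌉ + 1 choices.
Summing over c: 2 + 3 + 5 + 6 + … + 219 + 221  (147 terms, c = 296, …, 442) = 16354
Check (closed form: nearest integer to p²/48 for even p, (p+3)²/48 for odd p): 886²/48 = 784996/48 ≈ 16354.08 → 16354

16354 triangles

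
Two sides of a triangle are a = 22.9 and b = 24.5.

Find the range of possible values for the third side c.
Triangle inequality: |a − b| < c < a + b
|a − b| = |22.9 − 24.5| = 1.6
a + b = 22.9 + 24.5 = 47.4

1.6 < c < 47.4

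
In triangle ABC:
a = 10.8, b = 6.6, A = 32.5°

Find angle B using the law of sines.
a/sin(A) = b/sin(B)  ⇒  sin(B) = b·sin(A)/a = 6.6·sin(32.5°)/10.8
sin(32.5°) ≈ 0.5373
sin(B) ≈ 6.6·0.5373/10.8 ≈ 3.54618/10.8 ≈ 0.32835
B = arcsin(0.32835) ≈ 19.1686°
(Since b ≤ a we need B ≤ A, so the obtuse alternative 180° − 19.1686° ≈ 160.831° is rejected.)

B = 19.17°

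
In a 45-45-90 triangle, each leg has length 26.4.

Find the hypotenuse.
In a 45-45-90 triangle the sides are in ratio 1 : 1 : √2, so hypotenuse = leg·√2.
Hypotenuse = 26.4·√2 ≈ 26.4·1.41421 ≈ 37.3352

Hypotenuse = 26.4√2 = 37.34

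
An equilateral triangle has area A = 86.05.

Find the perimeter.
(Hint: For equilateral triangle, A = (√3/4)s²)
A = (√3/4)s²  ⇒  s² = 4A/√3 = 4·86.05/√3 = 344.2/1.73205 ≈ 198.724
s ≈ √198.724 ≈ 14.0969
Perimeter = 3s ≈ 3·14.0969 ≈ 42.2908

Perimeter = 42.29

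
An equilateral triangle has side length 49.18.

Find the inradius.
r = Area/s with s the semi-perimeter.
Area = (√3/4)·49.18² = (√3/4)·2418.6724 ≈ 0.433013·2418.6724 ≈ 1047.32
s = 3·49.18/2 = 73.77
r ≈ 1047.32/73.77 ≈ 14.197
(Equivalently r = side/(2√3) = 49.18/3.4641 ≈ 14.197.)

r = 14.2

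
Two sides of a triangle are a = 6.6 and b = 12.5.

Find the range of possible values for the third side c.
Triangle inequality: |a − b| < c < a + b
|a − b| = |6.6 − 12.5| = 5.9
a + b = 6.6 + 12.5 = 19.1

5.9 < c < 19.1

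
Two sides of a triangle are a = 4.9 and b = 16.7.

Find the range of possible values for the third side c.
Triangle inequality: |a − b| < c < a + b
|a − b| = |4.9 − 16.7| = 11.8
a + b = 4.9 + 16.7 = 21.6

11.8 < c < 21.6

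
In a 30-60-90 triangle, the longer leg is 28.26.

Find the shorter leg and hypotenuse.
In a 30-60-90 triangle the sides are in ratio 1 : √3 : 2, so short leg = long leg/√3 and hypotenuse = 2·(short leg).
Short leg = 28.26/√3 ≈ 28.26/1.73205 ≈ 16.3159
Hypotenuse = 2·16.3159 ≈ 32.6318

Short leg = 16.32, Hypotenuse = 32.63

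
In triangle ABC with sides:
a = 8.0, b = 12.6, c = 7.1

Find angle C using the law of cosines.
c² = a² + b² − 2ab·cos(C)  ⇒  cos(C) = (a² + b² − c²)/(2ab)
cos(C) = (8.0² + 12.6² − 7.1²)/(2·8.0·12.6) = (64 + 158.76 − 50.41)/201.6 = 172.35/201.6 ≈ 0.854911
C = arccos(0.854911) ≈ 31.2501°

C = 31.25°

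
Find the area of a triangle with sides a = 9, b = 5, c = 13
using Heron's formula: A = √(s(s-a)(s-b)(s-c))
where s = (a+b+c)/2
s = (9 + 5 + 13)/2 = 27/2 = 13.5
s − a = 4.5, s − b = 8.5, s − c = 0.5
s(s−a)(s−b)(s−c) = 13.5·4.5·8.5·0.5 = 258.1875
Area = √258.1875 ≈ 16.0682

s = 13.5, Area = 16.07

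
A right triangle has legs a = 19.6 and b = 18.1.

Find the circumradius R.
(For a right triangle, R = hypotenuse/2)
Hypotenuse c = √(a² + b²) = √(384.16 + 327.61) = √711.77 ≈ 26.679
R = c/2 ≈ 26.679/2 ≈ 13.3395

R = 13.34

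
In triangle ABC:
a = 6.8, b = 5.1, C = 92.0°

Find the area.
Two sides and the included angle (SAS): A = ½·a·b·sin(C) = ½·6.8·5.1·sin(92.0°)
sin(92.0°) ≈ 0.999391
A ≈ ½·34.68·0.999391 = 17.34·0.999391 ≈ 17.3294

Area = 17.33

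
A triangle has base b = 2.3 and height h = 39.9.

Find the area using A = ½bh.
A = ½·b·h = ½·2.3·39.9 = ½·91.77 = 45.885

Area = 45.885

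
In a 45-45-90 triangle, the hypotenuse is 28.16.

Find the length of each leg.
In a 45-45-90 triangle hypotenuse = leg·√2, so leg = hypotenuse/√2.
Leg = 28.16/√2 ≈ 28.16/1.41421 ≈ 19.9121

Each leg = 19.91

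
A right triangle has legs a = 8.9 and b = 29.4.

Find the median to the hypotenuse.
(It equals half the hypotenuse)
Hypotenuse c = √(a² + b²) = √(79.21 + 864.36) = √943.57 ≈ 30.7176
Median to hypotenuse = c/2 ≈ 30.7176/2 ≈ 15.3588

Median = 15.36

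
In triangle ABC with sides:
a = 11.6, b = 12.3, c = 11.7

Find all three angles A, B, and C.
Law of cosines for each angle (a² = 134.56, b² = 151.29, c² = 136.89):
cos(A) = (b² + c² − a²)/(2bc) = (151.29 + 136.89 − 134.56)/(2·12.3·11.7) = 153.62/287.82 ≈ 0.533736  ⇒  A ≈ 57.7417°
cos(B) = (a² + c² − b²)/(2ac) = (134.56 + 136.89 − 151.29)/(2·11.6·11.7) = 120.16/271.44 ≈ 0.442676  ⇒  B ≈ 63.7252°
cos(C) = (a² + b² − c²)/(2ab) = (134.56 + 151.29 − 136.89)/(2·11.6·12.3) = 148.96/285.36 ≈ 0.522007  ⇒  C ≈ 58.533°
Check: A + B + C ≈ 180°

A = 57.74°, B = 63.73°, C = 58.53°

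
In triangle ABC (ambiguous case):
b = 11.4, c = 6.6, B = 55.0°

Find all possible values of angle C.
b/sin(B) = c/sin(C)  ⇒  sin(C) = c·sin(B)/b = 6.6·sin(55.0°)/11.4
sin(55.0°) ≈ 0.819152
sin(C) ≈ 6.6·0.819152/11.4 ≈ 5.4064/11.4 ≈ 0.474246
Candidate 1: C₁ = arcsin(0.474246) ≈ 28.3103°  →  A = 180° − 55.0° − 28.3103° ≈ 96.6897° > 0, valid
Candidate 2: C₂ = 180° − C₁ ≈ 151.69°  →  A = 180° − 55.0° − 151.69° ≈ -26.6897° ≤ 0, not a valid triangle

C = 28.31° (one solution)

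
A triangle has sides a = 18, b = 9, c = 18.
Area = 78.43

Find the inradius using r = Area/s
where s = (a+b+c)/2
s = (18 + 9 + 18)/2 = 45/2 = 22.5
r = Area/s = 78.43/22.5 ≈ 3.48578

r = 3.486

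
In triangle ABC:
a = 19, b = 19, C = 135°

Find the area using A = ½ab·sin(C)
A = ½·a·b·sin(C) = ½·19·19·sin(135°)
sin(135°) ≈ 0.707107
A ≈ ½·361·0.707107 = 180.5·0.707107 ≈ 127.633

Area = 127.6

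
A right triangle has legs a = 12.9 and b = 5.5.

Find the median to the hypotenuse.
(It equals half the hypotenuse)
Hypotenuse c = √(a² + b²) = √(166.41 + 30.25) = √196.66 ≈ 14.0236
Median to hypotenuse = c/2 ≈ 14.0236/2 ≈ 7.01178

Median = 7.012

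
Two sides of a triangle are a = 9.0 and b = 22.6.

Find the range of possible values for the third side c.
Triangle inequality: |a − b| < c < a + b
|a − b| = |9.0 − 22.6| = 13.6
a + b = 9.0 + 22.6 = 31.6

13.6 < c < 31.6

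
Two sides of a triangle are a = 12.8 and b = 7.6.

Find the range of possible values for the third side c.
Triangle inequality: |a − b| < c < a + b
|a − b| = |12.8 − 7.6| = 5.2
a + b = 12.8 + 7.6 = 20.4

5.2 < c < 20.4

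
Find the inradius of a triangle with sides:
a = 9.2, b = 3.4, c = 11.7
r = Area/s where s is the semi-perimeter.
s = (9.2 + 3.4 + 11.7)/2 = 24.3/2 = 12.15
Area = √(s(s−a)(s−b)(s−c)) = √(12.15·2.95·8.75·0.45) ≈ √141.13 ≈ 11.8798
r ≈ 11.8798/12.15 ≈ 0.977762

r = 0.9778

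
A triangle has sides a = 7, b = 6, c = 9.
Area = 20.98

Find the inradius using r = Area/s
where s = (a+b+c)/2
s = (7 + 6 + 9)/2 = 22/2 = 11
r = Area/s = 20.98/11 ≈ 1.90727

r = 1.907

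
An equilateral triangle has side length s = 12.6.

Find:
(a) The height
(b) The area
(a) The height splits the triangle into two 30-60-90 halves: h = s·√3/2 = 12.6·1.73205/2 ≈ 21.8238/2 ≈ 10.9119
(b) Area = (√3/4)·s² = (√3/4)·12.6² = (√3/4)·158.76 ≈ 0.433013·158.76 ≈ 68.7451

Height = 10.91, Area = 68.75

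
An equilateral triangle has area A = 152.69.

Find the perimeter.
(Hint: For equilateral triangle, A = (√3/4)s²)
A = (√3/4)s²  ⇒  s² = 4A/√3 = 4·152.69/√3 = 610.76/1.73205 ≈ 352.622
s ≈ √352.622 ≈ 18.7782
Perimeter = 3s ≈ 3·18.7782 ≈ 56.3347

Perimeter = 56.33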